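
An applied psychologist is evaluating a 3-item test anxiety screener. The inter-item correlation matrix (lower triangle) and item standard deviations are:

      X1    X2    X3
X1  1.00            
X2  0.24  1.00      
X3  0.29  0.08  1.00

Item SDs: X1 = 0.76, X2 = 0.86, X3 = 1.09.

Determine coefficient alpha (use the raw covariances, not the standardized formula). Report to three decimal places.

coefficient alpha = 0.411

Σσ²ᵢ = 0.76² + 0.86² + 1.09² = 2.5053
Covariances σ_ij = r_ij · s_i · s_j:
  σ(X1,X2) = 0.24 × 0.76 × 0.86 = 0.1569
  σ(X1,X3) = 0.29 × 0.76 × 1.09 = 0.2402
  σ(X2,X3) = 0.08 × 0.86 × 1.09 = 0.0750
σ²_T = Σσ²ᵢ + 2·Σσ_ij = 2.5053 + 2 × 0.4721 = 3.4495
α = (3/2)·(1 − 2.5053/3.4495) = 0.411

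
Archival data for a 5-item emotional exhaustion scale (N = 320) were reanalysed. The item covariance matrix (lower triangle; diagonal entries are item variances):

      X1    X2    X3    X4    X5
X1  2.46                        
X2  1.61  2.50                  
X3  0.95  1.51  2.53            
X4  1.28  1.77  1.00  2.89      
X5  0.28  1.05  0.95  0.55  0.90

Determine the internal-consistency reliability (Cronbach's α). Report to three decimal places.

Σσᵢ² = 2.46 + 2.50 + 2.53 + 2.89 + 0.90 = 11.28
Sum of the distinct covariances = 10.95
total variance = 11.28 + 2 × 10.95 = 33.18
α = (k/(k−1))·(1 − Σσᵢ²/total variance) = (5/4)·(1 − 11.28/33.18) = 0.825

α = 0.825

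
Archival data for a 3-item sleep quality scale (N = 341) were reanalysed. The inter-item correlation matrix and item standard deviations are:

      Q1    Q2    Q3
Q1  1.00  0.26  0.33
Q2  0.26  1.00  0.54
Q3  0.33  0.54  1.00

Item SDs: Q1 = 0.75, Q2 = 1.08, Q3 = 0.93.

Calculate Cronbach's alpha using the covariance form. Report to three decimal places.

Σσ²ᵢ = 0.75² + 1.08² + 0.93² = 2.5938
Covariances σ_ij = r_ij · s_i · s_j:
  σ(Q1,Q2) = 0.26 × 0.75 × 1.08 = 0.2106
  σ(Q1,Q3) = 0.33 × 0.75 × 0.93 = 0.2302
  σ(Q2,Q3) = 0.54 × 1.08 × 0.93 = 0.5424
σ²_T = Σσ²ᵢ + 2·Σσ_ij = 2.5938 + 2 × 0.9832 = 4.5602
α = (3/2)·(1 − 2.5938/4.5602) = 0.647

α = 0.647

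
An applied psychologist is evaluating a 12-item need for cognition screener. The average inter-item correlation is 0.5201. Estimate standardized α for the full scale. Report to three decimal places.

Standardized α = k·r̄ / (1 + (k−1)·r̄) = 12 × 0.5201 / (1 + 11 × 0.5201)
  = 6.2412 / 6.7211 = 0.929

standardized α = 0.929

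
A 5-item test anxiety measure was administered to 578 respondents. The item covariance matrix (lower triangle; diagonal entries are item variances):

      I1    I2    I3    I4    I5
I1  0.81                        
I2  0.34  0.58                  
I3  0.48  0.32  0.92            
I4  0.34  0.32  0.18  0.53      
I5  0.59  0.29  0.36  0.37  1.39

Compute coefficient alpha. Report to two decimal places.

sum of item variances = 0.81 + 0.58 + 0.92 + 0.53 + 1.39 = 4.23
Sum of off-diagonal covariances = 3.59
total variance = 4.23 + 2 × 3.59 = 11.41
α = (k/(k−1))·(1 − sum of item variances/total variance) = (5/4)·(1 − 4.23/11.41) = 0.79

coefficient alpha = 0.79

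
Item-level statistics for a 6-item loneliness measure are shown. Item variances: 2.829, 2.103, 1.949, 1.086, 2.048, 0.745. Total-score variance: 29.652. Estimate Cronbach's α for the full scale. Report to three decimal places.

α = 0.765

Σσᵢ² = 2.829 + 2.103 + 1.949 + 1.086 + 2.048 + 0.745 = 10.760
α = (k/(k−1))·(1 − Σσᵢ²/σ²_total) = (6/5)·(1 − 10.760/29.652) = 0.765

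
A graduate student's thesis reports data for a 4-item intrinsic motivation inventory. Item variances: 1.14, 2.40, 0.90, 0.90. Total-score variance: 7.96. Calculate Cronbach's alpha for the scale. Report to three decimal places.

ΣVar(i) = 1.14 + 2.40 + 0.90 + 0.90 = 5.34
α = (k/(k−1))·(1 − ΣVar(i)/σ²_T) = (4/3)·(1 − 5.34/7.96) = 0.439

α = 0.439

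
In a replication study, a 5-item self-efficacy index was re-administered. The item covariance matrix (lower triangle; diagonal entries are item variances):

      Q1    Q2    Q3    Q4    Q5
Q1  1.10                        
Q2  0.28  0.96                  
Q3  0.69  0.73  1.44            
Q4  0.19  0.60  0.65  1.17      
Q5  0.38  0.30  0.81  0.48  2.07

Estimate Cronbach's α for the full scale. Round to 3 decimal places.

sum of item variances = 1.10 + 0.96 + 1.44 + 1.17 + 2.07 = 6.74
Sum of the distinct covariances = 5.11
Var(T) = 6.74 + 2 × 5.11 = 16.96
α = (k/(k−1))·(1 − sum of item variances/Var(T)) = (5/4)·(1 − 6.74/16.96) = 0.753

Cronbach's α = 0.753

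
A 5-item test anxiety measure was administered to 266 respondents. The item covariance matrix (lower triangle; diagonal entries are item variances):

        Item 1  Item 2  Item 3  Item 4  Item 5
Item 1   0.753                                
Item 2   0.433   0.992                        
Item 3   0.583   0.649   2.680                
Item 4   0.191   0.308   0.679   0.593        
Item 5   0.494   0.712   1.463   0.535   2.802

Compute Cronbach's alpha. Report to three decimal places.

Σσᵢ² = 0.753 + 0.992 + 2.680 + 0.593 + 2.802 = 7.820
Sum of off-diagonal covariances = 6.047
total variance = 7.820 + 2 × 6.047 = 19.914
α = (k/(k−1))·(1 − Σσᵢ²/total variance) = (5/4)·(1 − 7.820/19.914) = 0.759

Cronbach's alpha = 0.759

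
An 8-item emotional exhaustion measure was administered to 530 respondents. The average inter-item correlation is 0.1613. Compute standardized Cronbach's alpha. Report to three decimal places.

α = 0.606

Standardized α = k·r̄ / (1 + (k−1)·r̄) = 8 × 0.1613 / (1 + 7 × 0.1613)
  = 1.2904 / 2.1291 = 0.606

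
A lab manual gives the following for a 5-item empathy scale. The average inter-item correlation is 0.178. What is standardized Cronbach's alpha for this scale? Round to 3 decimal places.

Standardized α = k·r̄ / (1 + (k−1)·r̄) = 5 × 0.178 / (1 + 4 × 0.178)
  = 0.8900 / 1.7120 = 0.520

standardized Cronbach's alpha = 0.520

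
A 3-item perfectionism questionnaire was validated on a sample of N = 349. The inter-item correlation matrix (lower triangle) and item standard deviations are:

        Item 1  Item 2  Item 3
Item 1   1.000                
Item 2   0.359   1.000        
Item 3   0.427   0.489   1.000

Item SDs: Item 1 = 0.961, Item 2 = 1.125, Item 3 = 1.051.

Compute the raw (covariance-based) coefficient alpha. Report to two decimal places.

coefficient alpha = 0.69

Σσ²ᵢ = 0.961² + 1.125² + 1.051² = 3.2937
Covariances σ_ij = r_ij · s_i · s_j:
  σ(Item 1,Item 2) = 0.359 × 0.961 × 1.125 = 0.3881
  σ(Item 1,Item 3) = 0.427 × 0.961 × 1.051 = 0.4313
  σ(Item 2,Item 3) = 0.489 × 1.125 × 1.051 = 0.5782
σ²_T = Σσ²ᵢ + 2·Σσ_ij = 3.2937 + 2 × 1.3976 = 6.0889
α = (3/2)·(1 − 3.2937/6.0889) = 0.69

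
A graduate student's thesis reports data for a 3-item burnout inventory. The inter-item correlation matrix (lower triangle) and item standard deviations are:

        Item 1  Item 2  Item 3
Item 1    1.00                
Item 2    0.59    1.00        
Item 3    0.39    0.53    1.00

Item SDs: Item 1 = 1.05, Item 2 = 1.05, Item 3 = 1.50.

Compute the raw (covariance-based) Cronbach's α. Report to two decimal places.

Σσ²ᵢ = 1.05² + 1.05² + 1.50² = 4.4550
Covariances σ_ij = r_ij · s_i · s_j:
  σ(Item 1,Item 2) = 0.59 × 1.05 × 1.05 = 0.6505
  σ(Item 1,Item 3) = 0.39 × 1.05 × 1.50 = 0.6143
  σ(Item 2,Item 3) = 0.53 × 1.05 × 1.50 = 0.8348
σ²_T = Σσ²ᵢ + 2·Σσ_ij = 4.4550 + 2 × 2.0996 = 8.6542
α = (3/2)·(1 − 4.4550/8.6542) = 0.73

α = 0.73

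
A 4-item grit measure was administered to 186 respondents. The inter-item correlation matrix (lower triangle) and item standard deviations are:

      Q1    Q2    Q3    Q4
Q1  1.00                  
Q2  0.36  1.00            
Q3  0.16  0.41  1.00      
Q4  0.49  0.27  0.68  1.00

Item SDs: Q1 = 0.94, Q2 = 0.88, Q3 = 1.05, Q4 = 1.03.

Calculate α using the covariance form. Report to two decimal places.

Σσ²ᵢ = 0.94² + 0.88² + 1.05² + 1.03² = 3.8214
Covariances σ_ij = r_ij · s_i · s_j:
  σ(Q1,Q2) = 0.36 × 0.94 × 0.88 = 0.2978
  σ(Q1,Q3) = 0.16 × 0.94 × 1.05 = 0.1579
  σ(Q1,Q4) = 0.49 × 0.94 × 1.03 = 0.4744
  σ(Q2,Q3) = 0.41 × 0.88 × 1.05 = 0.3788
  σ(Q2,Q4) = 0.27 × 0.88 × 1.03 = 0.2447
  σ(Q3,Q4) = 0.68 × 1.05 × 1.03 = 0.7354
σ²_T = Σσ²ᵢ + 2·Σσ_ij = 3.8214 + 2 × 2.2890 = 8.3994
α = (4/3)·(1 − 3.8214/8.3994) = 0.73

α = 0.73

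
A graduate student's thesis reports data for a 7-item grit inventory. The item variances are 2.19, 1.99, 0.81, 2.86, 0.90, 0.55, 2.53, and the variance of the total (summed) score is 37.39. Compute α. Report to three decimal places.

α = 0.798

Σσᵢ² = 2.19 + 1.99 + 0.81 + 2.86 + 0.90 + 0.55 + 2.53 = 11.83
α = (k/(k−1))·(1 − Σσᵢ²/σ²_total) = (7/6)·(1 − 11.83/37.39) = 0.798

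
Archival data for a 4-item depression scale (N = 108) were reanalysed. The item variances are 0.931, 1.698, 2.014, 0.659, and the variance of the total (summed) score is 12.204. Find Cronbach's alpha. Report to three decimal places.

Cronbach's alpha = 0.754

ΣVar(i) = 0.931 + 1.698 + 2.014 + 0.659 = 5.302
α = (k/(k−1))·(1 − ΣVar(i)/Var(T)) = (4/3)·(1 − 5.302/12.204) = 0.754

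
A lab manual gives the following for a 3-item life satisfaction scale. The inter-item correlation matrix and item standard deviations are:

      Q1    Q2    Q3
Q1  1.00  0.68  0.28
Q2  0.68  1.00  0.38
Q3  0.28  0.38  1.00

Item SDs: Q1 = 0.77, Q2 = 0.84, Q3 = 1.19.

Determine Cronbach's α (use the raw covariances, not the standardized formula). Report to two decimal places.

Σσ²ᵢ = 0.77² + 0.84² + 1.19² = 2.7146
Covariances σ_ij = r_ij · s_i · s_j:
  σ(Q1,Q2) = 0.68 × 0.77 × 0.84 = 0.4398
  σ(Q1,Q3) = 0.28 × 0.77 × 1.19 = 0.2566
  σ(Q2,Q3) = 0.38 × 0.84 × 1.19 = 0.3798
σ²_T = Σσ²ᵢ + 2·Σσ_ij = 2.7146 + 2 × 1.0762 = 4.8670
α = (3/2)·(1 − 2.7146/4.8670) = 0.66

Cronbach's α = 0.66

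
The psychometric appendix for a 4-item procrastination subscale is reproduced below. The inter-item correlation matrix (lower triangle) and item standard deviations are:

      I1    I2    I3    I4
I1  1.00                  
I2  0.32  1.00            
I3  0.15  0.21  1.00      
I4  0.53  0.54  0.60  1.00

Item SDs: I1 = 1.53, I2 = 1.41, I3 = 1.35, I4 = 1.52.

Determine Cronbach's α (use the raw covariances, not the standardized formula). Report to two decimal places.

Cronbach's α = 0.72

Σσ²ᵢ = 1.53² + 1.41² + 1.35² + 1.52² = 8.4619
Covariances σ_ij = r_ij · s_i · s_j:
  σ(I1,I2) = 0.32 × 1.53 × 1.41 = 0.6903
  σ(I1,I3) = 0.15 × 1.53 × 1.35 = 0.3098
  σ(I1,I4) = 0.53 × 1.53 × 1.52 = 1.2326
  σ(I2,I3) = 0.21 × 1.41 × 1.35 = 0.3997
  σ(I2,I4) = 0.54 × 1.41 × 1.52 = 1.1573
  σ(I3,I4) = 0.60 × 1.35 × 1.52 = 1.2312
σ²_T = Σσ²ᵢ + 2·Σσ_ij = 8.4619 + 2 × 5.0209 = 18.5037
α = (4/3)·(1 − 8.4619/18.5037) = 0.72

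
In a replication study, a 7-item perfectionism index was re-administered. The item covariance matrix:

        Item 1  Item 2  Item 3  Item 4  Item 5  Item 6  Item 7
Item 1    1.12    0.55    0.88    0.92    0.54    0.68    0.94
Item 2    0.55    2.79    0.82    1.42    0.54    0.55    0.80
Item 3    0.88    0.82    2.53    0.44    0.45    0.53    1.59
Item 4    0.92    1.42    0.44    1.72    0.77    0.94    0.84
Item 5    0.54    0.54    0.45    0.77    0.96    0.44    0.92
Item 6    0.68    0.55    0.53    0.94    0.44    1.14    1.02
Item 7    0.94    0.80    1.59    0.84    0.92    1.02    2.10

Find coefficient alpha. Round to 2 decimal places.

ΣVar(i) = 1.12 + 2.79 + 2.53 + 1.72 + 0.96 + 1.14 + 2.10 = 12.36
Sum of off-diagonal covariances = 16.58
total variance = 12.36 + 2 × 16.58 = 45.52
α = (k/(k−1))·(1 − ΣVar(i)/total variance) = (7/6)·(1 − 12.36/45.52) = 0.85

α = 0.85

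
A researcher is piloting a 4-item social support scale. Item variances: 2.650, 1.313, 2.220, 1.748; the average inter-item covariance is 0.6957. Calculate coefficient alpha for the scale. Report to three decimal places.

Σσᵢ² = 2.650 + 1.313 + 2.220 + 1.748 = 7.931
Sum of the 6 distinct covariances = 6 × 0.6957 = 4.1742
Var(T) = Σσᵢ² + 2·Σcov = 7.931 + 2 × 4.1742 = 16.2794
α = (4/3)·(1 − 7.931/16.2794) = 0.684

α = 0.684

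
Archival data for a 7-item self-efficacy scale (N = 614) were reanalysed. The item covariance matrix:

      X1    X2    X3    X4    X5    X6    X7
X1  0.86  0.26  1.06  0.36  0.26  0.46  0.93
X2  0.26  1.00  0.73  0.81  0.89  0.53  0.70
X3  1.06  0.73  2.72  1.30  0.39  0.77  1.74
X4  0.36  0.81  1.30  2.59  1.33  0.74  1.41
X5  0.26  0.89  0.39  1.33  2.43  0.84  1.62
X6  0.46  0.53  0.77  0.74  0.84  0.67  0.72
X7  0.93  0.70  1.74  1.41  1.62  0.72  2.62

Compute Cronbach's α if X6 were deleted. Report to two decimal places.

Cronbach's α = 0.83

Remaining items: X1, X2, X3, X4, X5, X7 (k = 6).
sum of item variances = 0.86 + 1.00 + 2.72 + 2.59 + 2.43 + 2.62 = 12.22
σ²_total = 12.22 + 2 × 13.79 = 39.80
α (item deleted) = (6/5)·(1 − 12.22/39.80) = 0.83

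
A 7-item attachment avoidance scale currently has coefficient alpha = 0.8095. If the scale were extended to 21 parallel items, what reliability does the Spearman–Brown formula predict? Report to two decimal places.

Length factor m = 21/7 = 3.0000
α' = m·α / (1 + (m−1)·α)
   = 21/7 × 0.8095 / (1 + (21/7 − 1) × 0.8095)
   = 2.4285 / 2.6190 = 0.93

predicted reliability = 0.93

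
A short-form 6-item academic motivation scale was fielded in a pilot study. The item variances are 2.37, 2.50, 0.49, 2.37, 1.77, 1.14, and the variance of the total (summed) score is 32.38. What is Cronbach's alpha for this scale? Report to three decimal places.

Σσᵢ² = 2.37 + 2.50 + 0.49 + 2.37 + 1.77 + 1.14 = 10.64
α = (k/(k−1))·(1 − Σσᵢ²/σ²_T) = (6/5)·(1 − 10.64/32.38) = 0.806

α = 0.806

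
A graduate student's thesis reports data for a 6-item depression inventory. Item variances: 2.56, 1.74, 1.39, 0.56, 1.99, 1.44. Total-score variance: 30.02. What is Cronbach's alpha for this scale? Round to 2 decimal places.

Cronbach's alpha = 0.81

Σσᵢ² = 2.56 + 1.74 + 1.39 + 0.56 + 1.99 + 1.44 = 9.68
α = (k/(k−1))·(1 − Σσᵢ²/total variance) = (6/5)·(1 − 9.68/30.02) = 0.81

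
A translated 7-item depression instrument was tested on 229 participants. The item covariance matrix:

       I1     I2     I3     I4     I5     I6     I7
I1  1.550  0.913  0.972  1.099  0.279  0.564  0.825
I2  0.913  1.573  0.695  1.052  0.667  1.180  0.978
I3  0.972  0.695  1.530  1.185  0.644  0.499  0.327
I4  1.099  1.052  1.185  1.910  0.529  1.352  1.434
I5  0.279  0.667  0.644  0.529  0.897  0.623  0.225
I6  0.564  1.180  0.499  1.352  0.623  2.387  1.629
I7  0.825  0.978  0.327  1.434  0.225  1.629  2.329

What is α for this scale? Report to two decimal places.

Σσᵢ² = 1.550 + 1.573 + 1.530 + 1.910 + 0.897 + 2.387 + 2.329 = 12.176
Sum of the distinct covariances = 17.671
σ²_T = 12.176 + 2 × 17.671 = 47.518
α = (k/(k−1))·(1 − Σσᵢ²/σ²_T) = (7/6)·(1 − 12.176/47.518) = 0.87

α = 0.87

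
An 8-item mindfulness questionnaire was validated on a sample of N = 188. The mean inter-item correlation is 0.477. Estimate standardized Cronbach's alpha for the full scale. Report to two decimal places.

α = 0.88

Standardized α = k·r̄ / (1 + (k−1)·r̄) = 8 × 0.477 / (1 + 7 × 0.477)
  = 3.8160 / 4.3390 = 0.88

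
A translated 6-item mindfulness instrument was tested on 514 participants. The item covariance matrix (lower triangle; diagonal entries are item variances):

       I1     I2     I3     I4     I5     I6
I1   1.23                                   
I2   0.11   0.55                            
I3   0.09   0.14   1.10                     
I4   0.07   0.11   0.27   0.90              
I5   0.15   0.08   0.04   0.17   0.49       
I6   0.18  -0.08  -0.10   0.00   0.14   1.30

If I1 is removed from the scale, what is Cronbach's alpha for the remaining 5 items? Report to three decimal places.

Remaining items: I2, I3, I4, I5, I6 (k = 5).
sum of item variances = 0.55 + 1.10 + 0.90 + 0.49 + 1.30 = 4.34
σ²_T = 4.34 + 2 × 0.77 = 5.88
α (item deleted) = (5/4)·(1 − 4.34/5.88) = 0.327

Cronbach's alpha = 0.327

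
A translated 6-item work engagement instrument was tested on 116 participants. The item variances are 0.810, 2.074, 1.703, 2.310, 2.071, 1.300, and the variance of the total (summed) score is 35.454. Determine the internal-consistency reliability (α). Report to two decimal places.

α = 0.85

ΣVar(i) = 0.810 + 2.074 + 1.703 + 2.310 + 2.071 + 1.300 = 10.268
α = (k/(k−1))·(1 − ΣVar(i)/total variance) = (6/5)·(1 − 10.268/35.454) = 0.85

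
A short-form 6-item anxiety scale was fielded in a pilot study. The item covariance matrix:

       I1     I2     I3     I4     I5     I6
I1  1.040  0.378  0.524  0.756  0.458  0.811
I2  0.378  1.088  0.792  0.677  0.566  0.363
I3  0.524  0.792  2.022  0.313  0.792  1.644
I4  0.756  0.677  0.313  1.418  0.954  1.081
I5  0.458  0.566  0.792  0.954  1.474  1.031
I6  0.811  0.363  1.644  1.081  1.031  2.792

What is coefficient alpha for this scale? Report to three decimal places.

coefficient alpha = 0.833

Σσ²ᵢ = 1.040 + 1.088 + 2.022 + 1.418 + 1.474 + 2.792 = 9.834
Σ_{i<j} σ_ij = 11.140
total variance = 9.834 + 2 × 11.140 = 32.114
α = (k/(k−1))·(1 − Σσ²ᵢ/total variance) = (6/5)·(1 − 9.834/32.114) = 0.833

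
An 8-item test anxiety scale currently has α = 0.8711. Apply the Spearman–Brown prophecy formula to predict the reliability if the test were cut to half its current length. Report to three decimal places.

Length factor m = 1/2
α' = m·α / (1 − (1−m)·α)
   = 1/2 × 0.8711 / (1 − (1 − 1/2) × 0.8711)
   = 0.4355 / 0.5645 = 0.772

predicted reliability = 0.772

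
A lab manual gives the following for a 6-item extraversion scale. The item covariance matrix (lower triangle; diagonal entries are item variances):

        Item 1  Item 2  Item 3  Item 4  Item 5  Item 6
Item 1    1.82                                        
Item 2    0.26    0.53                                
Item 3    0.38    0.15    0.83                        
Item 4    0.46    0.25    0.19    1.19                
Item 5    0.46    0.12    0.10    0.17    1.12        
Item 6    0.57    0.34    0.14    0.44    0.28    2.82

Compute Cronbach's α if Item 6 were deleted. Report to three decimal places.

Remaining items: Item 1, Item 2, Item 3, Item 4, Item 5 (k = 5).
Σσᵢ² = 1.82 + 0.53 + 0.83 + 1.19 + 1.12 = 5.49
σ²_T = 5.49 + 2 × 2.54 = 10.57
α (item deleted) = (5/4)·(1 − 5.49/10.57) = 0.601

α = 0.601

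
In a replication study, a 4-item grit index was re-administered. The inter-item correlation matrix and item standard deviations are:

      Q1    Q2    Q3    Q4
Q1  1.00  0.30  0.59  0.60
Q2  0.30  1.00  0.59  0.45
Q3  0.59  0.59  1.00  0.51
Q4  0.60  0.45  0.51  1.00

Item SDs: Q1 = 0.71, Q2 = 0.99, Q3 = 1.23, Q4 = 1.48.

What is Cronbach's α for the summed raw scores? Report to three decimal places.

Σσ²ᵢ = 0.71² + 0.99² + 1.23² + 1.48² = 5.1875
Covariances σ_ij = r_ij · s_i · s_j:
  σ(Q1,Q2) = 0.30 × 0.71 × 0.99 = 0.2109
  σ(Q1,Q3) = 0.59 × 0.71 × 1.23 = 0.5152
  σ(Q1,Q4) = 0.60 × 0.71 × 1.48 = 0.6305
  σ(Q2,Q3) = 0.59 × 0.99 × 1.23 = 0.7184
  σ(Q2,Q4) = 0.45 × 0.99 × 1.48 = 0.6593
  σ(Q3,Q4) = 0.51 × 1.23 × 1.48 = 0.9284
σ²_T = Σσ²ᵢ + 2·Σσ_ij = 5.1875 + 2 × 3.6627 = 12.5129
α = (4/3)·(1 − 5.1875/12.5129) = 0.781

α = 0.781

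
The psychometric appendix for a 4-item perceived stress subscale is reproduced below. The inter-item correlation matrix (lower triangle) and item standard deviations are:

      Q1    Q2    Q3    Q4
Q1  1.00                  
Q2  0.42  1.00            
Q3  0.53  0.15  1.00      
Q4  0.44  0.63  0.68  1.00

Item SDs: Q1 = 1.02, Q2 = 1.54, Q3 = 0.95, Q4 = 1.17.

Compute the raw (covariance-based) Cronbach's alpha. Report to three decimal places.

Σσ²ᵢ = 1.02² + 1.54² + 0.95² + 1.17² = 5.6834
Covariances σ_ij = r_ij · s_i · s_j:
  σ(Q1,Q2) = 0.42 × 1.02 × 1.54 = 0.6597
  σ(Q1,Q3) = 0.53 × 1.02 × 0.95 = 0.5136
  σ(Q1,Q4) = 0.44 × 1.02 × 1.17 = 0.5251
  σ(Q2,Q3) = 0.15 × 1.54 × 0.95 = 0.2194
  σ(Q2,Q4) = 0.63 × 1.54 × 1.17 = 1.1351
  σ(Q3,Q4) = 0.68 × 0.95 × 1.17 = 0.7558
σ²_T = Σσ²ᵢ + 2·Σσ_ij = 5.6834 + 2 × 3.8087 = 13.3008
α = (4/3)·(1 − 5.6834/13.3008) = 0.764

Cronbach's alpha = 0.764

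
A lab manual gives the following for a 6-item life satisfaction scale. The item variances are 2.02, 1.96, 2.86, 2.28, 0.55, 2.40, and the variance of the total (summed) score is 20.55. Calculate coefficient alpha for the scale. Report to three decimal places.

sum of item variances = 2.02 + 1.96 + 2.86 + 2.28 + 0.55 + 2.40 = 12.07
α = (k/(k−1))·(1 − sum of item variances/total variance) = (6/5)·(1 − 12.07/20.55) = 0.495

coefficient alpha = 0.495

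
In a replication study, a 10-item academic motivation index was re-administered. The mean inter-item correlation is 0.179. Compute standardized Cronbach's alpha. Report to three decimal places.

Standardized α = k·r̄ / (1 + (k−1)·r̄) = 10 × 0.179 / (1 + 9 × 0.179)
  = 1.7900 / 2.6110 = 0.686

standardized Cronbach's alpha = 0.686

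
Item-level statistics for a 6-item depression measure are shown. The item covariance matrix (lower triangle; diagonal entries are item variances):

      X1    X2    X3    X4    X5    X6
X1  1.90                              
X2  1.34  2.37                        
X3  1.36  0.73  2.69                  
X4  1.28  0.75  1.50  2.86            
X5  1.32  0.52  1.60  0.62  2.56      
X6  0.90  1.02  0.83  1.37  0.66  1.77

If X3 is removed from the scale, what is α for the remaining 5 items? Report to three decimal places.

Remaining items: X1, X2, X4, X5, X6 (k = 5).
ΣVar(i) = 1.90 + 2.37 + 2.86 + 2.56 + 1.77 = 11.46
Var(T) = 11.46 + 2 × 9.78 = 31.02
α (item deleted) = (5/4)·(1 − 11.46/31.02) = 0.788

α = 0.788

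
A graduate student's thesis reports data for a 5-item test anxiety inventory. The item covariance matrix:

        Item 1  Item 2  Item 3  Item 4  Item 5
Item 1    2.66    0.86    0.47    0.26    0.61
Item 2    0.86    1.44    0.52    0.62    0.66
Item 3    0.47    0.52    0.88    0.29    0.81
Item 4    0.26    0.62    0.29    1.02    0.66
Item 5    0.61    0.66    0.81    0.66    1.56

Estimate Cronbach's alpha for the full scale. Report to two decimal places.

Σσᵢ² = 2.66 + 1.44 + 0.88 + 1.02 + 1.56 = 7.56
Σ_{i<j} σ_ij = 5.76
σ²_total = 7.56 + 2 × 5.76 = 19.08
α = (k/(k−1))·(1 − Σσᵢ²/σ²_total) = (5/4)·(1 − 7.56/19.08) = 0.75

Cronbach's alpha = 0.75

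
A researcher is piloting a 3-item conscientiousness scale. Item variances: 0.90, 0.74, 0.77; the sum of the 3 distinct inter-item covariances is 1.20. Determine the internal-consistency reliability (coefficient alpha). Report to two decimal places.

ΣVar(i) = 0.90 + 0.74 + 0.77 = 2.41
Sum of distinct covariances = 1.20
σ²_total = ΣVar(i) + 2·Σcov = 2.41 + 2 × 1.20 = 4.81
α = (3/2)·(1 − 2.41/4.81) = 0.75

coefficient alpha = 0.75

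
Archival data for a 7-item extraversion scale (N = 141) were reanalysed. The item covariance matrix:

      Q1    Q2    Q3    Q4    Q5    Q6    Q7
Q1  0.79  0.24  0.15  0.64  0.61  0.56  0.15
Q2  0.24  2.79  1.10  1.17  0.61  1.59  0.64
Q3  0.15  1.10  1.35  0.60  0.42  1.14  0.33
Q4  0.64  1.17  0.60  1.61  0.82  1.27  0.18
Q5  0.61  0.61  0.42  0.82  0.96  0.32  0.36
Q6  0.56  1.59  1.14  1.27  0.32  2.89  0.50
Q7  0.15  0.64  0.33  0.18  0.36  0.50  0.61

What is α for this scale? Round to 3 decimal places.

Σσᵢ² = 0.79 + 2.79 + 1.35 + 1.61 + 0.96 + 2.89 + 0.61 = 11.00
Σ_{i<j} σ_ij = 13.40
total variance = 11.00 + 2 × 13.40 = 37.80
α = (k/(k−1))·(1 − Σσᵢ²/total variance) = (7/6)·(1 − 11.00/37.80) = 0.827

α = 0.827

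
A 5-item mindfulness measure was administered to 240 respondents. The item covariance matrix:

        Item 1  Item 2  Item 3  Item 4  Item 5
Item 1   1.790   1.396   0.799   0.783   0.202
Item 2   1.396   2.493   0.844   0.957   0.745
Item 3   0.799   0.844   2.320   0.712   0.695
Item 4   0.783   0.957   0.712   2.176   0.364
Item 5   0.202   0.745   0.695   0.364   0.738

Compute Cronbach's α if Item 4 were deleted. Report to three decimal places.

α = 0.747

Remaining items: Item 1, Item 2, Item 3, Item 5 (k = 4).
sum of item variances = 1.790 + 2.493 + 2.320 + 0.738 = 7.341
σ²_T = 7.341 + 2 × 4.681 = 16.703
α (item deleted) = (4/3)·(1 − 7.341/16.703) = 0.747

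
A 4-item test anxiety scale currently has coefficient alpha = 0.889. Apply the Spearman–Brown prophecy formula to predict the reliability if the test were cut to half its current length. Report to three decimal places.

predicted reliability = 0.800

Length factor m = 1/2
α' = m·α / (1 − (1−m)·α)
   = 1/2 × 0.889 / (1 − (1 − 1/2) × 0.889)
   = 0.4445 / 0.5555 = 0.800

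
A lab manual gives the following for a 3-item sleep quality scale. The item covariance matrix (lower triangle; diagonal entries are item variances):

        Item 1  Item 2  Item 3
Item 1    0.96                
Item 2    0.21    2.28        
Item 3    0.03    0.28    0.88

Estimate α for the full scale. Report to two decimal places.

α = 0.30

ΣVar(i) = 0.96 + 2.28 + 0.88 = 4.12
Σ_{i<j} σ_ij = 0.52
σ²_total = 4.12 + 2 × 0.52 = 5.16
α = (k/(k−1))·(1 − ΣVar(i)/σ²_total) = (3/2)·(1 − 4.12/5.16) = 0.30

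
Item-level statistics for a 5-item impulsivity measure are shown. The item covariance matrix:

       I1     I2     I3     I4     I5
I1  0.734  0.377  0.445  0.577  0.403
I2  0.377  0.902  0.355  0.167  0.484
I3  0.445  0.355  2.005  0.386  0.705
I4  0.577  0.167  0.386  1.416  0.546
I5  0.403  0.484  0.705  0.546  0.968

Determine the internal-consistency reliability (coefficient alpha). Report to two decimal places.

ΣVar(i) = 0.734 + 0.902 + 2.005 + 1.416 + 0.968 = 6.025
Σ_{i<j} σ_ij = 4.445
σ²_total = 6.025 + 2 × 4.445 = 14.915
α = (k/(k−1))·(1 − ΣVar(i)/σ²_total) = (5/4)·(1 − 6.025/14.915) = 0.75

coefficient alpha = 0.75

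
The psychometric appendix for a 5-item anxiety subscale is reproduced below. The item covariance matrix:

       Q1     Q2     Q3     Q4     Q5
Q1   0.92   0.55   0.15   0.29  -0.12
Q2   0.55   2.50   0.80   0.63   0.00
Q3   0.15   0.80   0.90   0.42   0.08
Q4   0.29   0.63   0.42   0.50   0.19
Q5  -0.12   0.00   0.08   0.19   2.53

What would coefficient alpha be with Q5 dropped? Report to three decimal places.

α = 0.721

Remaining items: Q1, Q2, Q3, Q4 (k = 4).
Σσᵢ² = 0.92 + 2.50 + 0.90 + 0.50 = 4.82
σ²_total = 4.82 + 2 × 2.84 = 10.50
α (item deleted) = (4/3)·(1 − 4.82/10.50) = 0.721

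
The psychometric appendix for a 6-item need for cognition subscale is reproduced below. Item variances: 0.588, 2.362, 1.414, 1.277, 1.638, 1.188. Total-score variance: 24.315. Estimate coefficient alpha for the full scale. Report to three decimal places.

α = 0.782

Σσ²ᵢ = 0.588 + 2.362 + 1.414 + 1.277 + 1.638 + 1.188 = 8.467
α = (k/(k−1))·(1 − Σσ²ᵢ/total variance) = (6/5)·(1 − 8.467/24.315) = 0.782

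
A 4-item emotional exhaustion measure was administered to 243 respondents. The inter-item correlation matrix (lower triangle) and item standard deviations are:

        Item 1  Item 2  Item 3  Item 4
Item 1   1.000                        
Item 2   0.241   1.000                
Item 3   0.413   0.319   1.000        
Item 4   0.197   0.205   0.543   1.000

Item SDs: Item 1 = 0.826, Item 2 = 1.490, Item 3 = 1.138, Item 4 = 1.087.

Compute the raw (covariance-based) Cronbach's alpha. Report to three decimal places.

α = 0.630

Σσ²ᵢ = 0.826² + 1.490² + 1.138² + 1.087² = 5.3790
Covariances σ_ij = r_ij · s_i · s_j:
  σ(Item 1,Item 2) = 0.241 × 0.826 × 1.490 = 0.2966
  σ(Item 1,Item 3) = 0.413 × 0.826 × 1.138 = 0.3882
  σ(Item 1,Item 4) = 0.197 × 0.826 × 1.087 = 0.1769
  σ(Item 2,Item 3) = 0.319 × 1.490 × 1.138 = 0.5409
  σ(Item 2,Item 4) = 0.205 × 1.490 × 1.087 = 0.3320
  σ(Item 3,Item 4) = 0.543 × 1.138 × 1.087 = 0.6717
σ²_T = Σσ²ᵢ + 2·Σσ_ij = 5.3790 + 2 × 2.4063 = 10.1916
α = (4/3)·(1 − 5.3790/10.1916) = 0.630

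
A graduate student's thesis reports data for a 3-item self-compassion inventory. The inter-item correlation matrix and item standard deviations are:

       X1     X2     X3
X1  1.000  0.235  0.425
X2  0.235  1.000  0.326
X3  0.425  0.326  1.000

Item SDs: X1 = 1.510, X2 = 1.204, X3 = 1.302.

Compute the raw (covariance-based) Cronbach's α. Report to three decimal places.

Σσ²ᵢ = 1.510² + 1.204² + 1.302² = 5.4249
Covariances σ_ij = r_ij · s_i · s_j:
  σ(X1,X2) = 0.235 × 1.510 × 1.204 = 0.4272
  σ(X1,X3) = 0.425 × 1.510 × 1.302 = 0.8356
  σ(X2,X3) = 0.326 × 1.204 × 1.302 = 0.5110
σ²_T = Σσ²ᵢ + 2·Σσ_ij = 5.4249 + 2 × 1.7738 = 8.9725
α = (3/2)·(1 − 5.4249/8.9725) = 0.593

α = 0.593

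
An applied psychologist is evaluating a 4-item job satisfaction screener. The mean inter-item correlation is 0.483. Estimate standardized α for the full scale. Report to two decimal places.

Standardized α = k·r̄ / (1 + (k−1)·r̄) = 4 × 0.483 / (1 + 3 × 0.483)
  = 1.9320 / 2.4490 = 0.79

standardized α = 0.79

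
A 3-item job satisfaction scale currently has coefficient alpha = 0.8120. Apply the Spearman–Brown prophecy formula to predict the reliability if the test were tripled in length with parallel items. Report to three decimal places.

predicted reliability = 0.928

Length factor m = 3
α' = m·α / (1 + (m−1)·α)
   = 3 × 0.8120 / (1 + (3 − 1) × 0.8120)
   = 2.4360 / 2.6240 = 0.928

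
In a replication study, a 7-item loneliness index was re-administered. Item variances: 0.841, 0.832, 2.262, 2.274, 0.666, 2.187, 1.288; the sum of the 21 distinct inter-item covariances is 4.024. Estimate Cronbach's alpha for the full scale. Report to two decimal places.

Cronbach's alpha = 0.51

Σσᵢ² = 0.841 + 0.832 + 2.262 + 2.274 + 0.666 + 2.187 + 1.288 = 10.350
Sum of distinct covariances = 4.024
σ²_T = Σσᵢ² + 2·Σcov = 10.350 + 2 × 4.024 = 18.398
α = (7/6)·(1 − 10.350/18.398) = 0.51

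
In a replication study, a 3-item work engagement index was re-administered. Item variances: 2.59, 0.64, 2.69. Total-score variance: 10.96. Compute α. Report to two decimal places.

α = 0.69

Σσᵢ² = 2.59 + 0.64 + 2.69 = 5.92
α = (k/(k−1))·(1 − Σσᵢ²/total variance) = (3/2)·(1 − 5.92/10.96) = 0.69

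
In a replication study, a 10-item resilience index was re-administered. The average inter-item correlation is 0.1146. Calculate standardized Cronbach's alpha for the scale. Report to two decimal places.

standardized Cronbach's alpha = 0.56

Standardized α = k·r̄ / (1 + (k−1)·r̄) = 10 × 0.1146 / (1 + 9 × 0.1146)
  = 1.1460 / 2.0314 = 0.56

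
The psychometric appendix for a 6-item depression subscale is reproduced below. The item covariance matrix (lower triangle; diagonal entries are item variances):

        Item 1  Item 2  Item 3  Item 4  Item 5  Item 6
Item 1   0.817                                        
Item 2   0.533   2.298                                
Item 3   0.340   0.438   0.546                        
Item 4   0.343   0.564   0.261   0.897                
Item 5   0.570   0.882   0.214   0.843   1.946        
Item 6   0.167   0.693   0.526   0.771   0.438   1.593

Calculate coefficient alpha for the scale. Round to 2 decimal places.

α = 0.78

sum of item variances = 0.817 + 2.298 + 0.546 + 0.897 + 1.946 + 1.593 = 8.097
Sum of the distinct covariances = 7.583
σ²_total = 8.097 + 2 × 7.583 = 23.263
α = (k/(k−1))·(1 − sum of item variances/σ²_total) = (6/5)·(1 − 8.097/23.263) = 0.78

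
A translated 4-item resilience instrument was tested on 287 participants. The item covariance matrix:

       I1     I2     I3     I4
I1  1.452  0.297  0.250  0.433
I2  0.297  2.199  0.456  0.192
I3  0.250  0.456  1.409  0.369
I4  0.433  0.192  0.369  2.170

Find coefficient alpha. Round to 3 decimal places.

coefficient alpha = 0.474

Σσ²ᵢ = 1.452 + 2.199 + 1.409 + 2.170 = 7.230
Σ_{i<j} σ_ij = 1.997
σ²_T = 7.230 + 2 × 1.997 = 11.224
α = (k/(k−1))·(1 − Σσ²ᵢ/σ²_T) = (4/3)·(1 − 7.230/11.224) = 0.474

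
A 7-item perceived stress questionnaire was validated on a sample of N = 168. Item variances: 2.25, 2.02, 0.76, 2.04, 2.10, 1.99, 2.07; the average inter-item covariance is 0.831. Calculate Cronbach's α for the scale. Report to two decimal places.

Σσᵢ² = 2.25 + 2.02 + 0.76 + 2.04 + 2.10 + 1.99 + 2.07 = 13.23
Sum of the 21 distinct covariances = 21 × 0.831 = 17.451
Var(T) = Σσᵢ² + 2·Σcov = 13.23 + 2 × 17.451 = 48.132
α = (7/6)·(1 − 13.23/48.132) = 0.85

Cronbach's α = 0.85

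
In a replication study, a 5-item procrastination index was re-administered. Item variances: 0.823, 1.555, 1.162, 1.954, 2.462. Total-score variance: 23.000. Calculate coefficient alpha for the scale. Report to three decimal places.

Σσᵢ² = 0.823 + 1.555 + 1.162 + 1.954 + 2.462 = 7.956
α = (k/(k−1))·(1 − Σσᵢ²/Var(T)) = (5/4)·(1 − 7.956/23.000) = 0.818

coefficient alpha = 0.818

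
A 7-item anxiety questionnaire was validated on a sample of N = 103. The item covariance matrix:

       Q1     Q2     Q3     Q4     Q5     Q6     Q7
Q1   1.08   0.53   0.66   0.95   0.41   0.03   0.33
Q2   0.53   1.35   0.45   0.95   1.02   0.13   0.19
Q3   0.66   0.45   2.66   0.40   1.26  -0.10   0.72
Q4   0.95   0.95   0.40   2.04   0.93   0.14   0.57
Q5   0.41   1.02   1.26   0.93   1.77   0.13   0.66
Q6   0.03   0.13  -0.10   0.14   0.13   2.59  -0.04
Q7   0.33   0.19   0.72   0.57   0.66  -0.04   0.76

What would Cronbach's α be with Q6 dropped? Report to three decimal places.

α = 0.810

Remaining items: Q1, Q2, Q3, Q4, Q5, Q7 (k = 6).
ΣVar(i) = 1.08 + 1.35 + 2.66 + 2.04 + 1.77 + 0.76 = 9.66
σ²_total = 9.66 + 2 × 10.03 = 29.72
α (item deleted) = (6/5)·(1 − 9.66/29.72) = 0.810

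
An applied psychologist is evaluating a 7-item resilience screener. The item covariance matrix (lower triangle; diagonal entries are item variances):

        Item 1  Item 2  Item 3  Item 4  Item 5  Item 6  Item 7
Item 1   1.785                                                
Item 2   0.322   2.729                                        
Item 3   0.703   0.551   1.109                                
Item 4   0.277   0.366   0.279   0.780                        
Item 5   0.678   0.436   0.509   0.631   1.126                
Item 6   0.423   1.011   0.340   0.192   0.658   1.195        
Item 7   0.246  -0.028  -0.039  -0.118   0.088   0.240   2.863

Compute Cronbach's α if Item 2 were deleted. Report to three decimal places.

Cronbach's α = 0.643

Remaining items: Item 1, Item 3, Item 4, Item 5, Item 6, Item 7 (k = 6).
Σσᵢ² = 1.785 + 1.109 + 0.780 + 1.126 + 1.195 + 2.863 = 8.858
total variance = 8.858 + 2 × 5.107 = 19.072
α (item deleted) = (6/5)·(1 − 8.858/19.072) = 0.643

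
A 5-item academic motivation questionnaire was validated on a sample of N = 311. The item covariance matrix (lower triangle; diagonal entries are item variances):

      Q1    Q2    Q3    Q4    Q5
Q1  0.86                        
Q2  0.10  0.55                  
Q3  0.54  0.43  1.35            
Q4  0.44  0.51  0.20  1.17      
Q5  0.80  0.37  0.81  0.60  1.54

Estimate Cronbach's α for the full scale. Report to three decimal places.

α = 0.796

Σσᵢ² = 0.86 + 0.55 + 1.35 + 1.17 + 1.54 = 5.47
Sum of off-diagonal covariances = 4.80
σ²_total = 5.47 + 2 × 4.80 = 15.07
α = (k/(k−1))·(1 − Σσᵢ²/σ²_total) = (5/4)·(1 − 5.47/15.07) = 0.796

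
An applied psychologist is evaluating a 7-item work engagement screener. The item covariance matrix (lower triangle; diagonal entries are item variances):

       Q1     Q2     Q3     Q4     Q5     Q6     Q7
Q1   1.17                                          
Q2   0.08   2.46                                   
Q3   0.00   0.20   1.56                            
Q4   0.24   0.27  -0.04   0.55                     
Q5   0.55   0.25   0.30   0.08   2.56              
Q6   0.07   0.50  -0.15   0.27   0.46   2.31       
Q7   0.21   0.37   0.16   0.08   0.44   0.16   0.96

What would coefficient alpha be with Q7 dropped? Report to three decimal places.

Remaining items: Q1, Q2, Q3, Q4, Q5, Q6 (k = 6).
sum of item variances = 1.17 + 2.46 + 1.56 + 0.55 + 2.56 + 2.31 = 10.61
σ²_total = 10.61 + 2 × 3.08 = 16.77
α (item deleted) = (6/5)·(1 − 10.61/16.77) = 0.441

α = 0.441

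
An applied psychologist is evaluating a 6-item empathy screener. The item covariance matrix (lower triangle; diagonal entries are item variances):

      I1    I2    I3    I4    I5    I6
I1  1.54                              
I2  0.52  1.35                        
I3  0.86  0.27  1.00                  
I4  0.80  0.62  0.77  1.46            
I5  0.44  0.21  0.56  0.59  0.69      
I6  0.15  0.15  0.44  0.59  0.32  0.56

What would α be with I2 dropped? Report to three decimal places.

Remaining items: I1, I3, I4, I5, I6 (k = 5).
sum of item variances = 1.54 + 1.00 + 1.46 + 0.69 + 0.56 = 5.25
σ²_T = 5.25 + 2 × 5.52 = 16.29
α (item deleted) = (5/4)·(1 − 5.25/16.29) = 0.847

α = 0.847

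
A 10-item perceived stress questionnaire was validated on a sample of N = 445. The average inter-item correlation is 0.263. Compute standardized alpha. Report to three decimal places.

standardized alpha = 0.781

Standardized α = k·r̄ / (1 + (k−1)·r̄) = 10 × 0.263 / (1 + 9 × 0.263)
  = 2.6300 / 3.3670 = 0.781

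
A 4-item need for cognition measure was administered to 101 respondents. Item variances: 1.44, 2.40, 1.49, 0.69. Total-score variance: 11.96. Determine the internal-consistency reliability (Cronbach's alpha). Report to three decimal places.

α = 0.662

Σσ²ᵢ = 1.44 + 2.40 + 1.49 + 0.69 = 6.02
α = (k/(k−1))·(1 − Σσ²ᵢ/σ²_T) = (4/3)·(1 − 6.02/11.96) = 0.662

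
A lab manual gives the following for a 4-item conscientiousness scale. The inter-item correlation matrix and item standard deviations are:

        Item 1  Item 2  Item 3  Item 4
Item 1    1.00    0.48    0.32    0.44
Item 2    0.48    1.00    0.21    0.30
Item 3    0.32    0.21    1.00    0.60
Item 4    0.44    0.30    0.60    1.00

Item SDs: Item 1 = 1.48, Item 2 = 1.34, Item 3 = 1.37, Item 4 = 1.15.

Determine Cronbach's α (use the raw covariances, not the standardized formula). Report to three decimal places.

Cronbach's α = 0.714

Σσ²ᵢ = 1.48² + 1.34² + 1.37² + 1.15² = 7.1854
Covariances σ_ij = r_ij · s_i · s_j:
  σ(Item 1,Item 2) = 0.48 × 1.48 × 1.34 = 0.9519
  σ(Item 1,Item 3) = 0.32 × 1.48 × 1.37 = 0.6488
  σ(Item 1,Item 4) = 0.44 × 1.48 × 1.15 = 0.7489
  σ(Item 2,Item 3) = 0.21 × 1.34 × 1.37 = 0.3855
  σ(Item 2,Item 4) = 0.30 × 1.34 × 1.15 = 0.4623
  σ(Item 3,Item 4) = 0.60 × 1.37 × 1.15 = 0.9453
σ²_T = Σσ²ᵢ + 2·Σσ_ij = 7.1854 + 2 × 4.1427 = 15.4708
α = (4/3)·(1 − 7.1854/15.4708) = 0.714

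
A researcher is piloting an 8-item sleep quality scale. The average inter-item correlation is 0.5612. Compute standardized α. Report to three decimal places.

Standardized α = k·r̄ / (1 + (k−1)·r̄) = 8 × 0.5612 / (1 + 7 × 0.5612)
  = 4.4896 / 4.9284 = 0.911

standardized α = 0.911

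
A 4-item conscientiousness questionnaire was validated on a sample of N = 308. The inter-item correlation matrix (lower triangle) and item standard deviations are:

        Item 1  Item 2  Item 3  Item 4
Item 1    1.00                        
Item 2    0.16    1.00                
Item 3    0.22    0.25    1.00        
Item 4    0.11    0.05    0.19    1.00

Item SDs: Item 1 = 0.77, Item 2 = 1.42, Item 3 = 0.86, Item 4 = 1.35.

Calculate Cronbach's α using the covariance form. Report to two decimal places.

Σσ²ᵢ = 0.77² + 1.42² + 0.86² + 1.35² = 5.1714
Covariances σ_ij = r_ij · s_i · s_j:
  σ(Item 1,Item 2) = 0.16 × 0.77 × 1.42 = 0.1749
  σ(Item 1,Item 3) = 0.22 × 0.77 × 0.86 = 0.1457
  σ(Item 1,Item 4) = 0.11 × 0.77 × 1.35 = 0.1143
  σ(Item 2,Item 3) = 0.25 × 1.42 × 0.86 = 0.3053
  σ(Item 2,Item 4) = 0.05 × 1.42 × 1.35 = 0.0959
  σ(Item 3,Item 4) = 0.19 × 0.86 × 1.35 = 0.2206
σ²_T = Σσ²ᵢ + 2·Σσ_ij = 5.1714 + 2 × 1.0567 = 7.2848
α = (4/3)·(1 − 5.1714/7.2848) = 0.39

α = 0.39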